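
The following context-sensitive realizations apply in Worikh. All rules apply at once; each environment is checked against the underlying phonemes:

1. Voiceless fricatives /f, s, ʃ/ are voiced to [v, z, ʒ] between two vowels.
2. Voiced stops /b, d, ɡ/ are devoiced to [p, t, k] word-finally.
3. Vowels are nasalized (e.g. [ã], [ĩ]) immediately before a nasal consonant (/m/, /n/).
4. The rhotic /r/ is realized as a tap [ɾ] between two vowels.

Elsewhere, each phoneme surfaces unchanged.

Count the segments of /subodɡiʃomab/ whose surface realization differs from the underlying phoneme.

3

Segments that undergo a rule: /ʃ/ → [ʒ] (rule 1); /o/ → [õ] (rule 3); /b/ → [p] (rule 2).
All other segments surface unchanged.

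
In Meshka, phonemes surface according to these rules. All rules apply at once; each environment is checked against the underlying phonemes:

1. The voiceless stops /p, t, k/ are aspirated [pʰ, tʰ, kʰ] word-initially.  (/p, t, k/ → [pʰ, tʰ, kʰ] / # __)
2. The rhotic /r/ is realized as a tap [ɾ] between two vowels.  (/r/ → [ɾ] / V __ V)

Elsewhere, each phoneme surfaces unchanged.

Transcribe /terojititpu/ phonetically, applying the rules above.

[tʰeɾojititpu]

/t/ meets the environment for rule 1 (word-initially) → [tʰ].
/e/ — not in any rule's target class → [e].
/r/ (between /e/ and /o/): between two vowels, so rule 2 applies → [ɾ].
/o/ — not in any rule's target class → [o].
/j/ stays [j].
/i/ (between /j/ and /t/): no rule targets it → [i].
/t/ (between /i/ and /i/) is in the target of rule 1 but the environment (word-initially) is not met → [t].
/i/ (between /t/ and /t/): no rule targets it → [i].
/t/ (between /i/ and /p/): rule 1 targets it, but not word-initially → unchanged [t].
/p/ (between /t/ and /u/) fails the environment for rule 1, so it stays [p].
/u/ (word-final): no rule targets it → [u].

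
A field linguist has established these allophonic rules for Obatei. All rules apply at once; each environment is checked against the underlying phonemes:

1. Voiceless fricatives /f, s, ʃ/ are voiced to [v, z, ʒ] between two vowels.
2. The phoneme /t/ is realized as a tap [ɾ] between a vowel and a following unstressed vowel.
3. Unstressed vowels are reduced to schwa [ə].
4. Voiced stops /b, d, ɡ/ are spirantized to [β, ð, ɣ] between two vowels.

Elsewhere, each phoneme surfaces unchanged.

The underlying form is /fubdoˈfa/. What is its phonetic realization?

/f/ (word-initial) is in the target of rule 1 but the environment (between two vowels) is not met → [f].
/u/ (between /f/ and /b/) occurs in an unstressed syllable → [ə] by rule 3.
/b/ — between /u/ and /d/; rule 4 does not apply here → [b].
/d/ (between /b/ and /o/): rule 4 targets it, but not between two vowels → unchanged [d].
/o/ (between /d/ and /f/) occurs in an unstressed syllable → [ə] by rule 3.
/f/ — between /o/ and /a/, between two vowels — surfaces as [v] (rule 1).
/a/ — word-final; rule 3 does not apply here → [a].

[fəbdəˈva]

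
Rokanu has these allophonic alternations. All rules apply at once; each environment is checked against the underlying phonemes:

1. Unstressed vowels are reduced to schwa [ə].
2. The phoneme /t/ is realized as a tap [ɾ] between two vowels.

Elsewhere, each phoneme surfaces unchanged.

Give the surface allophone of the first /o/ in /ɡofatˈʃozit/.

[ə]

/o/ meets the environment for rule 1 (in an unstressed syllable) → [ə].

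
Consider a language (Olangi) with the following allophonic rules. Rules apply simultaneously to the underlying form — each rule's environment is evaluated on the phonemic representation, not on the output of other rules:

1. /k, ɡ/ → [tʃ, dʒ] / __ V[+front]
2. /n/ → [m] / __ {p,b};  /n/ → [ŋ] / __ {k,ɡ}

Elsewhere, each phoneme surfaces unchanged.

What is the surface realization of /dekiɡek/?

[detʃidʒek]

/d/ — not in any rule's target class → [d].
/e/ stays [e].
/k/ (between /e/ and /i/) occurs before a front vowel → [tʃ] by rule 1.
/i/ — not in any rule's target class → [i].
/ɡ/ meets the environment for rule 1 (before a front vowel) → [dʒ].
/e/ — not in any rule's target class → [e].
/k/ — word-final; rule 1 does not apply here → [k].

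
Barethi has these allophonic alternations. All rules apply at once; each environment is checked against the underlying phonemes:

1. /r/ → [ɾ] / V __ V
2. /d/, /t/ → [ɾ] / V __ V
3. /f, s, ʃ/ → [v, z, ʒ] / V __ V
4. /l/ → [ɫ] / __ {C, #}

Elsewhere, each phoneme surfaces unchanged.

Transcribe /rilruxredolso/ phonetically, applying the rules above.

[riɫruxreɾoɫso]

/r/ (word-initial) fails the environment for rule 1, so it stays [r].
Rule 4 applies to /l/ (between /i/ and /r/: word-finally or immediately before a consonant) → [ɫ].
/r/ (between /l/ and /u/): rule 1 targets it, but not between two vowels → unchanged [r].
/r/ — between /x/ and /e/; rule 1 does not apply here → [r].
/d/ meets the environment for rule 2 (between two vowels) → [ɾ].
/l/ meets the environment for rule 4 (word-finally or immediately before a consonant) → [ɫ].
/s/ (between /l/ and /o/): rule 3 targets it, but not between two vowels → unchanged [s].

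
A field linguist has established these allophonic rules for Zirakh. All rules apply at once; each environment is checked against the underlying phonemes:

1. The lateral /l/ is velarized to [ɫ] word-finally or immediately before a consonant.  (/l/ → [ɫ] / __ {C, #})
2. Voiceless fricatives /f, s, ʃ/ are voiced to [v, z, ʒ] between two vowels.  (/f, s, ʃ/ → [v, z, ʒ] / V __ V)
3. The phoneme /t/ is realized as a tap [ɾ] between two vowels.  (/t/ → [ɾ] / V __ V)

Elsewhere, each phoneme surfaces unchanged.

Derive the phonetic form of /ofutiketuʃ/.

[ovuɾikeɾuʃ]

/o/ (word-initial) is unaffected → [o].
/f/ — between /o/ and /u/, between two vowels — surfaces as [v] (rule 2).
/u/ (between /f/ and /t/): no rule targets it → [u].
/t/ — between /u/ and /i/, between two vowels — surfaces as [ɾ] (rule 3).
/i/ — not in any rule's target class → [i].
/k/ (between /i/ and /e/): no rule targets it → [k].
/e/ — not in any rule's target class → [e].
/t/ — between /e/ and /u/, between two vowels — surfaces as [ɾ] (rule 3).
/u/ (between /t/ and /ʃ/) is unaffected → [u].
/ʃ/ (word-final) is in the target of rule 2 but the environment (between two vowels) is not met → [ʃ].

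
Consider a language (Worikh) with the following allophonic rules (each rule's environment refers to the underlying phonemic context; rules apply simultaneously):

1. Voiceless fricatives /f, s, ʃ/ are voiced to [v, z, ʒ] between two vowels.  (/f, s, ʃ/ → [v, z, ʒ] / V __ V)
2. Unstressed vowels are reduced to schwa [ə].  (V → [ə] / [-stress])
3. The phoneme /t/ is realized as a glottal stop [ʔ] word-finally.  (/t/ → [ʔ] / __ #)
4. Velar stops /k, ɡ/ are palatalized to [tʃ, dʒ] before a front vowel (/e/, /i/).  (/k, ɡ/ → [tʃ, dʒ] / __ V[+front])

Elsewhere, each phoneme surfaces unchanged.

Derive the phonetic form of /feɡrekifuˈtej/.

/f/ (word-initial) is in the target of rule 1 but the environment (between two vowels) is not met → [f].
/e/ (between /f/ and /ɡ/): in an unstressed syllable, so rule 2 applies → [ə].
/ɡ/ (between /e/ and /r/) is in the target of rule 4 but the environment (before a front vowel) is not met → [ɡ].
/r/ (between /ɡ/ and /e/) is unaffected → [r].
/e/ (between /r/ and /k/): in an unstressed syllable, so rule 2 applies → [ə].
/k/ (between /e/ and /i/): before a front vowel, so rule 4 applies → [tʃ].
/i/ meets the environment for rule 2 (in an unstressed syllable) → [ə].
/f/ (between /i/ and /u/) occurs between two vowels → [v] by rule 1.
/u/ — between /f/ and /t/, in an unstressed syllable — surfaces as [ə] (rule 2).
/t/ (between /u/ and /e/) fails the environment for rule 3, so it stays [t].
/e/ (between /t/ and /j/): rule 2 targets it, but not in an unstressed syllable → unchanged [e].
/j/ stays [j].

[fəɡrətʃəvəˈtej]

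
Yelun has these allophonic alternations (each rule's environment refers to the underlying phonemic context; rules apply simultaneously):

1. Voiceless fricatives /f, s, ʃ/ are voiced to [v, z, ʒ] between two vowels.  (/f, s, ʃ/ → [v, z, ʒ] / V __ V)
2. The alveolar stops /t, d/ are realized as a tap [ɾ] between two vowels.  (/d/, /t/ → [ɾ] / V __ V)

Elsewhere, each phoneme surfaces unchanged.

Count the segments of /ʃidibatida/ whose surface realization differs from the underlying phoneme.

3

Segments that undergo a rule: /d/ → [ɾ] (rule 2); /t/ → [ɾ] (rule 2); /d/ → [ɾ] (rule 2).
All other segments surface unchanged.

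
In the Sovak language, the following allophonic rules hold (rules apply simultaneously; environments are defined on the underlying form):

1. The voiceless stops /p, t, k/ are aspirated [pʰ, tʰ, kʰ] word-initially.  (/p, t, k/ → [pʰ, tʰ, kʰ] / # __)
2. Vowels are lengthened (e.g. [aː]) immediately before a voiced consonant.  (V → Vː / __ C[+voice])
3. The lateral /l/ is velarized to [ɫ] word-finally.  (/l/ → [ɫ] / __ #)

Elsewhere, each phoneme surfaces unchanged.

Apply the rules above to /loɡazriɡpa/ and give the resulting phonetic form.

/l/ (word-initial) fails the environment for rule 3, so it stays [l].
/o/ meets the environment for rule 2 (before a voiced consonant) → [oː].
/ɡ/ stays [ɡ].
/a/ (between /ɡ/ and /z/): before a voiced consonant, so rule 2 applies → [aː].
/z/ — not in any rule's target class → [z].
/r/ — not in any rule's target class → [r].
/i/ meets the environment for rule 2 (before a voiced consonant) → [iː].
/ɡ/ (between /i/ and /p/): no rule targets it → [ɡ].
/p/ (between /ɡ/ and /a/) fails the environment for rule 1, so it stays [p].
/a/ (word-final): rule 2 targets it, but not before a voiced consonant → unchanged [a].

[loːɡaːzriːɡpa]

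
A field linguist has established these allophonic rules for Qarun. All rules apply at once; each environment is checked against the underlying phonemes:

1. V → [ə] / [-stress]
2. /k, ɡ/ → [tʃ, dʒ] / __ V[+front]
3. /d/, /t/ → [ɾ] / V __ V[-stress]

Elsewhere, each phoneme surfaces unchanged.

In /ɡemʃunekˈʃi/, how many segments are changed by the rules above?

4

Segments that undergo a rule: /ɡ/ → [dʒ] (rule 2); /e/ → [ə] (rule 1); /u/ → [ə] (rule 1); /e/ → [ə] (rule 1).
All other segments surface unchanged.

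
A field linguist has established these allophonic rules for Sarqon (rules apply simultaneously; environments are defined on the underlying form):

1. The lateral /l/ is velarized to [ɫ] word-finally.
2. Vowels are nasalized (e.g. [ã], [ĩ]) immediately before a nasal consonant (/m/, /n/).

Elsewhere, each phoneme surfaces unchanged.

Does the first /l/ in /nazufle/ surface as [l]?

Yes

/l/ — between /f/ and /e/; rule 1 does not apply here → [l].
The actual realization is [l], which matches [l].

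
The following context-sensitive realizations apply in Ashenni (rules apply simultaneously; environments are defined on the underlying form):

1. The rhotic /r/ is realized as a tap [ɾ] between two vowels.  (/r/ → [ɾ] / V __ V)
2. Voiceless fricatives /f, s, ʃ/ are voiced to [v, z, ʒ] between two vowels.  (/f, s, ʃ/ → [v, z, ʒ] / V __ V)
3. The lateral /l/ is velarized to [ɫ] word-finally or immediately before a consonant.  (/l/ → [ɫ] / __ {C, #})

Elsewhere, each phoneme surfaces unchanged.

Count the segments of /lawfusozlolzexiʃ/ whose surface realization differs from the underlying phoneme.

Segments that undergo a rule: /s/ → [z] (rule 2); /l/ → [ɫ] (rule 3).
All other segments surface unchanged.

2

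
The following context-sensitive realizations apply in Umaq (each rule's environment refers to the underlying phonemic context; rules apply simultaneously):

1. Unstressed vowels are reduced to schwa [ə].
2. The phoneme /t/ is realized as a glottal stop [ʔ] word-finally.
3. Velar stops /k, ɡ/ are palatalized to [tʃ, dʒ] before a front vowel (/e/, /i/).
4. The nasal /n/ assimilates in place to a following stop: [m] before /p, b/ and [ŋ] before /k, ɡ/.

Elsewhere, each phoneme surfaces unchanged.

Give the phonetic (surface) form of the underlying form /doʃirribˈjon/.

/d/ — not in any rule's target class → [d].
/o/ (between /d/ and /ʃ/): in an unstressed syllable, so rule 1 applies → [ə].
/ʃ/ — not in any rule's target class → [ʃ].
Rule 1 applies to /i/ (between /ʃ/ and /r/: in an unstressed syllable) → [ə].
/r/ (between /i/ and /r/) is unaffected → [r].
/r/ — not in any rule's target class → [r].
Rule 1 applies to /i/ (between /r/ and /b/: in an unstressed syllable) → [ə].
/b/ — not in any rule's target class → [b].
/j/ stays [j].
/o/ (between /j/ and /n/): rule 1 targets it, but not in an unstressed syllable → unchanged [o].
/n/ — word-final; rule 4 does not apply here → [n].

[dəʃərrəbˈjon]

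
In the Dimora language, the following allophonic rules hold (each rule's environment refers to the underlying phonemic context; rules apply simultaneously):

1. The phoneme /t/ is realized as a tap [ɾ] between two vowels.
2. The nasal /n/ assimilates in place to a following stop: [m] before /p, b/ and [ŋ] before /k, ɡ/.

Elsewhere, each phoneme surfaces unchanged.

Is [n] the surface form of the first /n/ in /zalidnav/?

/n/ — between /d/ and /a/; rule 2 does not apply here → [n].
The actual realization is [n], which matches [n].

Yes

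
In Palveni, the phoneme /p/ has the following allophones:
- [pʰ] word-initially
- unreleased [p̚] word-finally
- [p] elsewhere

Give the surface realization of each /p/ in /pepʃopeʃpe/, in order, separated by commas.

Occurrence 1 (position 1): word-initially → [pʰ].
Occurrence 2 (position 3): no conditioning environment matches → elsewhere allophone [p].
Occurrence 3 (position 6): no conditioning environment matches → elsewhere allophone [p].
Occurrence 4 (position 9): no conditioning environment matches → elsewhere allophone [p].

[pʰ], [p], [p], [p]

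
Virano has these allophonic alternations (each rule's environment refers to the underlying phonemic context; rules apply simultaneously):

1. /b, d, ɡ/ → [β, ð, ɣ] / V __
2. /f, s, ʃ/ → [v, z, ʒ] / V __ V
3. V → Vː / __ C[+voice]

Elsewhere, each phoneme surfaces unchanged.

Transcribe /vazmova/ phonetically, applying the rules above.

/a/ (between /v/ and /z/) occurs before a voiced consonant → [aː] by rule 3.
/o/ (between /m/ and /v/) occurs before a voiced consonant → [oː] by rule 3.
/a/ (word-final) is in the target of rule 3 but the environment (before a voiced consonant) is not met → [a].

[vaːzmoːva]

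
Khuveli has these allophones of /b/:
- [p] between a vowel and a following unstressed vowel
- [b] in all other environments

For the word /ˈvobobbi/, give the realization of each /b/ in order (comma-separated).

[p], [b], [b]

Occurrence 1 (position 3): between a vowel and a following unstressed vowel → [p].
Occurrence 2 (position 5): no conditioning environment matches → elsewhere allophone [b].
Occurrence 3 (position 6): no conditioning environment matches → elsewhere allophone [b].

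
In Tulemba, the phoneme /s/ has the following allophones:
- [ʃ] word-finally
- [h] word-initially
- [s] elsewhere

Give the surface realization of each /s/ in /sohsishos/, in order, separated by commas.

Occurrence 1 (position 1): word-initially → [h].
Occurrence 2 (position 4): no conditioning environment matches → elsewhere allophone [s].
Occurrence 3 (position 6): no conditioning environment matches → elsewhere allophone [s].
Occurrence 4 (position 9): word-finally → [ʃ].

[h], [s], [s], [ʃ]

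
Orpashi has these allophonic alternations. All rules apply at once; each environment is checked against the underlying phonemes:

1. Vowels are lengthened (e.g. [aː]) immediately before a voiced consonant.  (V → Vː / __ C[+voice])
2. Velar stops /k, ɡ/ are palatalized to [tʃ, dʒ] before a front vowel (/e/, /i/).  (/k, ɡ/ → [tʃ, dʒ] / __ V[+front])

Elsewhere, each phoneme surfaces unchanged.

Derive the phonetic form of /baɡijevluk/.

[baːdʒiːjeːvluk]

/b/ (word-initial): no rule targets it → [b].
Rule 1 applies to /a/ (between /b/ and /ɡ/: before a voiced consonant) → [aː].
/ɡ/ meets the environment for rule 2 (before a front vowel) → [dʒ].
/i/ (between /ɡ/ and /j/): before a voiced consonant, so rule 1 applies → [iː].
/j/ stays [j].
/e/ — between /j/ and /v/, before a voiced consonant — surfaces as [eː] (rule 1).
/v/ stays [v].
/l/ stays [l].
/u/ (between /l/ and /k/): rule 1 targets it, but not before a voiced consonant → unchanged [u].
/k/ (word-final) fails the environment for rule 2, so it stays [k].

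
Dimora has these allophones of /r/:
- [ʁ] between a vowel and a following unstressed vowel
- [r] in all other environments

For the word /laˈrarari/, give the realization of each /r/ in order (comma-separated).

Occurrence 1 (position 3): no conditioning environment matches → elsewhere allophone [r].
Occurrence 2 (position 5): between a vowel and a following unstressed vowel → [ʁ].
Occurrence 3 (position 7): between a vowel and a following unstressed vowel → [ʁ].

[r], [ʁ], [ʁ]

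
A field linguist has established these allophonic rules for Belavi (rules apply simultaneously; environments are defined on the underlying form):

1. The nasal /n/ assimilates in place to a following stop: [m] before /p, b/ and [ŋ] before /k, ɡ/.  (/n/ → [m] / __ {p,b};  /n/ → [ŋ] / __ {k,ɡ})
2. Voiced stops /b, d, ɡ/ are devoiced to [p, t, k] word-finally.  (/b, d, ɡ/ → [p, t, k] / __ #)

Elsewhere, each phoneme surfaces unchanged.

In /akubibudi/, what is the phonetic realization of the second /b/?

[b]

/b/ (between /i/ and /u/) fails the environment for rule 2, so it stays [b].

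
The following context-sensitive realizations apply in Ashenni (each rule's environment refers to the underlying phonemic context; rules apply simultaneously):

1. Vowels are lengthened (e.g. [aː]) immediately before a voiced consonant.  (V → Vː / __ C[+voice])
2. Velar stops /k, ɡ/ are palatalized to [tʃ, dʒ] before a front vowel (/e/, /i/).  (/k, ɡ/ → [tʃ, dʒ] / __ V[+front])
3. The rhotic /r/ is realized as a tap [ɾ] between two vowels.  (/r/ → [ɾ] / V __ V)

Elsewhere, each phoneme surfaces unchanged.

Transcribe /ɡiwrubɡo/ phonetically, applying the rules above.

[dʒiːwruːbɡo]

/ɡ/ meets the environment for rule 2 (before a front vowel) → [dʒ].
Rule 1 applies to /i/ (between /ɡ/ and /w/: before a voiced consonant) → [iː].
/w/ (between /i/ and /r/): no rule targets it → [w].
/r/ (between /w/ and /u/) is in the target of rule 3 but the environment (between two vowels) is not met → [r].
/u/ (between /r/ and /b/) occurs before a voiced consonant → [uː] by rule 1.
/b/ stays [b].
/ɡ/ (between /b/ and /o/) is in the target of rule 2 but the environment (before a front vowel) is not met → [ɡ].
/o/ (word-final) is in the target of rule 1 but the environment (before a voiced consonant) is not met → [o].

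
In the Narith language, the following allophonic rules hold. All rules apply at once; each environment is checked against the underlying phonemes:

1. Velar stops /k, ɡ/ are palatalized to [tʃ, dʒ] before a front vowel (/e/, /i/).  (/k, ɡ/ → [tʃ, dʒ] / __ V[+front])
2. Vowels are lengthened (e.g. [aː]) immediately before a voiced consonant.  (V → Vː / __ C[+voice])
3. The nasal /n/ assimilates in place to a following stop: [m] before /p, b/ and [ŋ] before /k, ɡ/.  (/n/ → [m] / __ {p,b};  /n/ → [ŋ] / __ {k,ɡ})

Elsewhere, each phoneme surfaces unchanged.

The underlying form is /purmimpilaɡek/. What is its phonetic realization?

[puːrmiːmpiːlaːdʒek]

/p/ stays [p].
Rule 2 applies to /u/ (between /p/ and /r/: before a voiced consonant) → [uː].
/r/ stays [r].
/m/ (between /r/ and /i/) is unaffected → [m].
/i/ — between /m/ and /m/, before a voiced consonant — surfaces as [iː] (rule 2).
/m/ — not in any rule's target class → [m].
/p/ (between /m/ and /i/) is unaffected → [p].
/i/ — between /p/ and /l/, before a voiced consonant — surfaces as [iː] (rule 2).
/l/ (between /i/ and /a/): no rule targets it → [l].
/a/ (between /l/ and /ɡ/) occurs before a voiced consonant → [aː] by rule 2.
Rule 1 applies to /ɡ/ (between /a/ and /e/: before a front vowel) → [dʒ].
/e/ (between /ɡ/ and /k/) is in the target of rule 2 but the environment (before a voiced consonant) is not met → [e].
/k/ — word-final; rule 1 does not apply here → [k].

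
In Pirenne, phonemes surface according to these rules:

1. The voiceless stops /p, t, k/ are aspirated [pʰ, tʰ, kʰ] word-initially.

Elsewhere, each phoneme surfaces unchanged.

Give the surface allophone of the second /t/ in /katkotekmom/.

/t/ — between /o/ and /e/; rule 1 does not apply here → [t].

[t]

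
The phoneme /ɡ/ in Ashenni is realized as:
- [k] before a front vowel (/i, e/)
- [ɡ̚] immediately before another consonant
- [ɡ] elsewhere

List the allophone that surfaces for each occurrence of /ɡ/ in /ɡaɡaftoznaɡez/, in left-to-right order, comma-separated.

Occurrence 1 (position 1): no conditioning environment matches → elsewhere allophone [ɡ].
Occurrence 2 (position 3): no conditioning environment matches → elsewhere allophone [ɡ].
Occurrence 3 (position 11): before a front vowel (/i, e/) → [k].

[ɡ], [ɡ], [k]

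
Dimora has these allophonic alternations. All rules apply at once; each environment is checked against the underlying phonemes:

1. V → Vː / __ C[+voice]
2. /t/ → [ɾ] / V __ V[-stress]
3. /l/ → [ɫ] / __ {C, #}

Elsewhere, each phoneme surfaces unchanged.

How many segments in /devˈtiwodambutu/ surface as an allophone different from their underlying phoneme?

Segments that undergo a rule: /e/ → [eː] (rule 1); /i/ → [iː] (rule 1); /o/ → [oː] (rule 1); /a/ → [aː] (rule 1); /t/ → [ɾ] (rule 2).
All other segments surface unchanged.

5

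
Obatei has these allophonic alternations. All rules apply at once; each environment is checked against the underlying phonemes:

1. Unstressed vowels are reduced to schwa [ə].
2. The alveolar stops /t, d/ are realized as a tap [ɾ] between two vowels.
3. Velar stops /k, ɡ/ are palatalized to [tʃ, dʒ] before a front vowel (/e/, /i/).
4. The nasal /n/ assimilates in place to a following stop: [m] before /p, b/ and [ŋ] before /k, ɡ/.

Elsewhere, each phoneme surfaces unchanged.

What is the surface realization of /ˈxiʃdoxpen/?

/x/ (word-initial): no rule targets it → [x].
/i/ (between /x/ and /ʃ/) is in the target of rule 1 but the environment (in an unstressed syllable) is not met → [i].
/ʃ/ (between /i/ and /d/) is unaffected → [ʃ].
/d/ (between /ʃ/ and /o/) fails the environment for rule 2, so it stays [d].
/o/ (between /d/ and /x/): in an unstressed syllable, so rule 1 applies → [ə].
/x/ (between /o/ and /p/): no rule targets it → [x].
/p/ (between /x/ and /e/) is unaffected → [p].
/e/ (between /p/ and /n/) occurs in an unstressed syllable → [ə] by rule 1.
/n/ (word-final) fails the environment for rule 4, so it stays [n].

[ˈxiʃdəxpən]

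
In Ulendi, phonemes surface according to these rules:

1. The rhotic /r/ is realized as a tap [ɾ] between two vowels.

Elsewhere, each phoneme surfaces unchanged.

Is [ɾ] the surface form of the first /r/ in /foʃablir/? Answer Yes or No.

/r/ (word-final) is in the target of rule 1 but the environment (between two vowels) is not met → [r].
The actual realization is [r], not [ɾ].

No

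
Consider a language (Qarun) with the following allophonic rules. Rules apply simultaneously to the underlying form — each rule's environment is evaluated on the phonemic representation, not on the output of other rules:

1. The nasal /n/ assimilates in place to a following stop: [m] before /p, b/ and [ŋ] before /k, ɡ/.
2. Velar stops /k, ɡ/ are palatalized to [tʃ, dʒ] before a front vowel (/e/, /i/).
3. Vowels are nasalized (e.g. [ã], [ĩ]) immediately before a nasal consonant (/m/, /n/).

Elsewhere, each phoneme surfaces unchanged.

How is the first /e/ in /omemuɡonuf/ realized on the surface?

[ẽ]

Rule 3 applies to /e/ (between /m/ and /m/: before a nasal consonant) → [ẽ].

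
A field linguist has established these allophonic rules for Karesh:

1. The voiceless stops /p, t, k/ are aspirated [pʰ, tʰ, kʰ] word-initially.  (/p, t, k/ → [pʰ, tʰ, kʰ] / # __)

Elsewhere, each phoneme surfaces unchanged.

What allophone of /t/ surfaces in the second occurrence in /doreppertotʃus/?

/t/ (between /o/ and /ʃ/) fails the environment for rule 1, so it stays [t].

[t]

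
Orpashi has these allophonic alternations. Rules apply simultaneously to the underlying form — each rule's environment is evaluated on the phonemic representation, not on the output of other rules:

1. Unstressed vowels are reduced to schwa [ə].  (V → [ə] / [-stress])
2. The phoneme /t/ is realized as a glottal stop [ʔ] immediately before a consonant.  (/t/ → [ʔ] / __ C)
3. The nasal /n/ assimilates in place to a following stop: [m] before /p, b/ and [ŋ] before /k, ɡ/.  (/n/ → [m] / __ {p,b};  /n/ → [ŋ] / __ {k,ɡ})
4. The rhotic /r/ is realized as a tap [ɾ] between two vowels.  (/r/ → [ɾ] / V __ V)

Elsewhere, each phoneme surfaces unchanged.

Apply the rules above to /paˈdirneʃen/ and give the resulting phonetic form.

/p/ — not in any rule's target class → [p].
/a/ meets the environment for rule 1 (in an unstressed syllable) → [ə].
/d/ stays [d].
/i/ (between /d/ and /r/) fails the environment for rule 1, so it stays [i].
/r/ — between /i/ and /n/; rule 4 does not apply here → [r].
/n/ (between /r/ and /e/) fails the environment for rule 3, so it stays [n].
/e/ (between /n/ and /ʃ/) occurs in an unstressed syllable → [ə] by rule 1.
/ʃ/ (between /e/ and /e/): no rule targets it → [ʃ].
/e/ meets the environment for rule 1 (in an unstressed syllable) → [ə].
/n/ (word-final): rule 3 targets it, but not before a labial or velar stop → unchanged [n].

[pəˈdirnəʃən]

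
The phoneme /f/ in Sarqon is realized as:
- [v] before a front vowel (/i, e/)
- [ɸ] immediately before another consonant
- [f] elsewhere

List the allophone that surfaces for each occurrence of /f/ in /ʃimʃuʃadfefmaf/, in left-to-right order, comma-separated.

Occurrence 1 (position 9): before a front vowel (/i, e/) → [v].
Occurrence 2 (position 11): immediately before another consonant → [ɸ].
Occurrence 3 (position 14): no conditioning environment matches → elsewhere allophone [f].

[v], [ɸ], [f]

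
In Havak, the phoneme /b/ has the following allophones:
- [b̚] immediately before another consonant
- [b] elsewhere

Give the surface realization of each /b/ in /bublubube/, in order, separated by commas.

[b], [b̚], [b], [b]

Occurrence 1 (position 1): no conditioning environment matches → elsewhere allophone [b].
Occurrence 2 (position 3): immediately before another consonant → [b̚].
Occurrence 3 (position 6): no conditioning environment matches → elsewhere allophone [b].
Occurrence 4 (position 8): no conditioning environment matches → elsewhere allophone [b].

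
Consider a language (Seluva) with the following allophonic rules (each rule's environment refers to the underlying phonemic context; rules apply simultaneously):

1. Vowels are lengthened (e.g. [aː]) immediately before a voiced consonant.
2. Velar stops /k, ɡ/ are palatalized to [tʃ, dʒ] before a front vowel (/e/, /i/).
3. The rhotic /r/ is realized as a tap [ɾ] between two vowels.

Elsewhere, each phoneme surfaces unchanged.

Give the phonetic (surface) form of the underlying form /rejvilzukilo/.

/r/ (word-initial) fails the environment for rule 3, so it stays [r].
/e/ (between /r/ and /j/) occurs before a voiced consonant → [eː] by rule 1.
/j/ stays [j].
/v/ — not in any rule's target class → [v].
Rule 1 applies to /i/ (between /v/ and /l/: before a voiced consonant) → [iː].
/l/ — not in any rule's target class → [l].
/z/ (between /l/ and /u/): no rule targets it → [z].
/u/ (between /z/ and /k/) fails the environment for rule 1, so it stays [u].
/k/ (between /u/ and /i/): before a front vowel, so rule 2 applies → [tʃ].
/i/ (between /k/ and /l/): before a voiced consonant, so rule 1 applies → [iː].
/l/ stays [l].
/o/ (word-final) is in the target of rule 1 but the environment (before a voiced consonant) is not met → [o].

[reːjviːlzutʃiːlo]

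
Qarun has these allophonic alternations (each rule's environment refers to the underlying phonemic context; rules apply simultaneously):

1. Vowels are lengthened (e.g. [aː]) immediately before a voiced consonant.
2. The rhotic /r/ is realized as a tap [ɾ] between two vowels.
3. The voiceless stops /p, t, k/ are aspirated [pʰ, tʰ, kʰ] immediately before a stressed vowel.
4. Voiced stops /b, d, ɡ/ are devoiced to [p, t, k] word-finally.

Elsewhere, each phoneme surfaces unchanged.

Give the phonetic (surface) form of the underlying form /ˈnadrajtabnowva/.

/n/ (word-initial) is unaffected → [n].
/a/ — between /n/ and /d/, before a voiced consonant — surfaces as [aː] (rule 1).
/d/ (between /a/ and /r/): rule 4 targets it, but not word-finally → unchanged [d].
/r/ (between /d/ and /a/) fails the environment for rule 2, so it stays [r].
/a/ meets the environment for rule 1 (before a voiced consonant) → [aː].
/j/ (between /a/ and /t/): no rule targets it → [j].
/t/ (between /j/ and /a/) fails the environment for rule 3, so it stays [t].
/a/ — between /t/ and /b/, before a voiced consonant — surfaces as [aː] (rule 1).
/b/ (between /a/ and /n/) fails the environment for rule 4, so it stays [b].
/n/ (between /b/ and /o/) is unaffected → [n].
/o/ — between /n/ and /w/, before a voiced consonant — surfaces as [oː] (rule 1).
/w/ — not in any rule's target class → [w].
/v/ (between /w/ and /a/) is unaffected → [v].
/a/ (word-final): rule 1 targets it, but not before a voiced consonant → unchanged [a].

[ˈnaːdraːjtaːbnoːwva]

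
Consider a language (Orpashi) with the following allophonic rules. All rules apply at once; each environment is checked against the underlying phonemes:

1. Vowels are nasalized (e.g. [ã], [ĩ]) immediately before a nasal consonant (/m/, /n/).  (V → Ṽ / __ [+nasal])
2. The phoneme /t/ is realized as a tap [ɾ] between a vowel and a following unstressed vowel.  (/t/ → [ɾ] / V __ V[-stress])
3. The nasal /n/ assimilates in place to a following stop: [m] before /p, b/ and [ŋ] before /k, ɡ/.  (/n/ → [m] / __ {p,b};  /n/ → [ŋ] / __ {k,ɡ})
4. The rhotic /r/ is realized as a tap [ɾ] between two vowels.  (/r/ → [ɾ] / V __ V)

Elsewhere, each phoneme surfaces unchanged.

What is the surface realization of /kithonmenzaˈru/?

[kithõnmẽnzaˈɾu]

/k/ (word-initial) is unaffected → [k].
/i/ (between /k/ and /t/): rule 1 targets it, but not before a nasal consonant → unchanged [i].
/t/ (between /i/ and /h/) fails the environment for rule 2, so it stays [t].
/h/ stays [h].
/o/ (between /h/ and /n/) occurs before a nasal consonant → [õ] by rule 1.
/n/ (between /o/ and /m/) fails the environment for rule 3, so it stays [n].
/m/ — not in any rule's target class → [m].
/e/ — between /m/ and /n/, before a nasal consonant — surfaces as [ẽ] (rule 1).
/n/ (between /e/ and /z/): rule 3 targets it, but not before a labial or velar stop → unchanged [n].
/z/ — not in any rule's target class → [z].
/a/ (between /z/ and /r/) is in the target of rule 1 but the environment (before a nasal consonant) is not met → [a].
/r/ meets the environment for rule 4 (between two vowels) → [ɾ].
/u/ — word-final; rule 1 does not apply here → [u].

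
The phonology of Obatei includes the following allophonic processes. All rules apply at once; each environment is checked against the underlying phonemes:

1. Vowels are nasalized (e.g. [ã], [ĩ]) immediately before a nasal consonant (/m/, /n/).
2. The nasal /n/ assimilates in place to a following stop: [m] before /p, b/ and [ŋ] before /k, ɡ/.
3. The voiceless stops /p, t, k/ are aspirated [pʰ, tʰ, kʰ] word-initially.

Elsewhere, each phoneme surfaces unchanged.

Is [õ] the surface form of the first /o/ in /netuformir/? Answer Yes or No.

/o/ — between /f/ and /r/; rule 1 does not apply here → [o].
The actual realization is [o], not [õ].

No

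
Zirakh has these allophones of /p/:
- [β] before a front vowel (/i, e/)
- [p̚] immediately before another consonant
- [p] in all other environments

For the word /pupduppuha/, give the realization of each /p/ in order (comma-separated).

[p], [p̚], [p̚], [p]

Occurrence 1 (position 1): no conditioning environment matches → elsewhere allophone [p].
Occurrence 2 (position 3): immediately before another consonant → [p̚].
Occurrence 3 (position 6): immediately before another consonant → [p̚].
Occurrence 4 (position 7): no conditioning environment matches → elsewhere allophone [p].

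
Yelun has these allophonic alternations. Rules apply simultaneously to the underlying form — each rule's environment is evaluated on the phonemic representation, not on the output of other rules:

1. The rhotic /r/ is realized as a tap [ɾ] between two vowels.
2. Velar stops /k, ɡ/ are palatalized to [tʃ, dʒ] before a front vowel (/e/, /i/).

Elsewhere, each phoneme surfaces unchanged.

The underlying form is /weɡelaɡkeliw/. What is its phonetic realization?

[wedʒelaɡtʃeliw]

/w/ (word-initial) is unaffected → [w].
/e/ — not in any rule's target class → [e].
/ɡ/ — between /e/ and /e/, before a front vowel — surfaces as [dʒ] (rule 2).
/e/ stays [e].
/l/ (between /e/ and /a/): no rule targets it → [l].
/a/ (between /l/ and /ɡ/): no rule targets it → [a].
/ɡ/ (between /a/ and /k/): rule 2 targets it, but not before a front vowel → unchanged [ɡ].
Rule 2 applies to /k/ (between /ɡ/ and /e/: before a front vowel) → [tʃ].
/e/ (between /k/ and /l/): no rule targets it → [e].
/l/ — not in any rule's target class → [l].
/i/ — not in any rule's target class → [i].
/w/ stays [w].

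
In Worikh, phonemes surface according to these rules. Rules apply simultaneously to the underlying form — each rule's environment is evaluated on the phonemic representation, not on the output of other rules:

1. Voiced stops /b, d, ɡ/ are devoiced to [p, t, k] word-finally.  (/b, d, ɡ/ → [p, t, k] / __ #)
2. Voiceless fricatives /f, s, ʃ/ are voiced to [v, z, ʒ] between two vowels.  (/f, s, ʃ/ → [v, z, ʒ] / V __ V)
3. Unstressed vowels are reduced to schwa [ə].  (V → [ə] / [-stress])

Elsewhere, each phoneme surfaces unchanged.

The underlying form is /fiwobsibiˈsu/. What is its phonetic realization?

[fəwəbsəbəˈzu]

/f/ (word-initial) fails the environment for rule 2, so it stays [f].
/i/ — between /f/ and /w/, in an unstressed syllable — surfaces as [ə] (rule 3).
/o/ meets the environment for rule 3 (in an unstressed syllable) → [ə].
/b/ (between /o/ and /s/): rule 1 targets it, but not word-finally → unchanged [b].
/s/ — between /b/ and /i/; rule 2 does not apply here → [s].
/i/ (between /s/ and /b/): in an unstressed syllable, so rule 3 applies → [ə].
/b/ (between /i/ and /i/) fails the environment for rule 1, so it stays [b].
/i/ — between /b/ and /s/, in an unstressed syllable — surfaces as [ə] (rule 3).
/s/ — between /i/ and /u/, between two vowels — surfaces as [z] (rule 2).
/u/ (word-final): rule 3 targets it, but not in an unstressed syllable → unchanged [u].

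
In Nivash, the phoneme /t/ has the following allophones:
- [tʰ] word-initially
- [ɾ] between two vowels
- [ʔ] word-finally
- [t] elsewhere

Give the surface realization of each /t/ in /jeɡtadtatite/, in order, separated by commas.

[t], [t], [ɾ], [ɾ]

Occurrence 1 (position 4): no conditioning environment matches → elsewhere allophone [t].
Occurrence 2 (position 7): no conditioning environment matches → elsewhere allophone [t].
Occurrence 3 (position 9): between two vowels → [ɾ].
Occurrence 4 (position 11): between two vowels → [ɾ].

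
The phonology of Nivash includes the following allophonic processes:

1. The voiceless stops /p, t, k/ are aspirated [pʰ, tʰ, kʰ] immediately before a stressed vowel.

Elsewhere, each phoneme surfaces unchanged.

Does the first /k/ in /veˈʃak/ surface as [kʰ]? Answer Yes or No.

No

/k/ — word-final; rule 1 does not apply here → [k].
The actual realization is [k], not [kʰ].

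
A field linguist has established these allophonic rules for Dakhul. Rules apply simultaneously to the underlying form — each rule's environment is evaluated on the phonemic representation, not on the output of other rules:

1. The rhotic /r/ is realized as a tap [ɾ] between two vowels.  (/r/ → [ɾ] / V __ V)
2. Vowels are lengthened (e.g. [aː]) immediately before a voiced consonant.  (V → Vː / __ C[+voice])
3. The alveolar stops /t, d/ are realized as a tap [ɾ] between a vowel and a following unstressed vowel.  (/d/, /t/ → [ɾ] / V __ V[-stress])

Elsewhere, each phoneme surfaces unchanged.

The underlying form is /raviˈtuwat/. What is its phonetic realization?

[raːviˈtuːwat]

/r/ (word-initial): rule 1 targets it, but not between two vowels → unchanged [r].
/a/ — between /r/ and /v/, before a voiced consonant — surfaces as [aː] (rule 2).
/v/ stays [v].
/i/ (between /v/ and /t/) fails the environment for rule 2, so it stays [i].
/t/ (between /i/ and /u/) fails the environment for rule 3, so it stays [t].
Rule 2 applies to /u/ (between /t/ and /w/: before a voiced consonant) → [uː].
/w/ (between /u/ and /a/) is unaffected → [w].
/a/ (between /w/ and /t/) is in the target of rule 2 but the environment (before a voiced consonant) is not met → [a].
/t/ (word-final) is in the target of rule 3 but the environment (between a vowel and a following unstressed vowel) is not met → [t].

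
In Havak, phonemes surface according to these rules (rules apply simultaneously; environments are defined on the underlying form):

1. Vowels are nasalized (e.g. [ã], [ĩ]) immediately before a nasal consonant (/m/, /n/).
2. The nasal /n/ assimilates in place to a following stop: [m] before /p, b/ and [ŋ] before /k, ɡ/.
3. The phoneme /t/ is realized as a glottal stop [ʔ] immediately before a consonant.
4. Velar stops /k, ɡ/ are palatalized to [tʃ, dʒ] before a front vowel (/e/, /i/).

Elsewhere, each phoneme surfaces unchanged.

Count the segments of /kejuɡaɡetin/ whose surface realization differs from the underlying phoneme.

Segments that undergo a rule: /k/ → [tʃ] (rule 4); /ɡ/ → [dʒ] (rule 4); /i/ → [ĩ] (rule 1).
All other segments surface unchanged.

3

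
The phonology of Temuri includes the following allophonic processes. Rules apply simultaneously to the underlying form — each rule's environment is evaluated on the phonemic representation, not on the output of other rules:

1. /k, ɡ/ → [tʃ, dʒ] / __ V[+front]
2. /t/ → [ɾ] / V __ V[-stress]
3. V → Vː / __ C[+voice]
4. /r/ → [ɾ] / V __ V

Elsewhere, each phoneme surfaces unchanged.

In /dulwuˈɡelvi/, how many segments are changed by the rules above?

Segments that undergo a rule: /u/ → [uː] (rule 3); /u/ → [uː] (rule 3); /ɡ/ → [dʒ] (rule 1); /e/ → [eː] (rule 3).
All other segments surface unchanged.

4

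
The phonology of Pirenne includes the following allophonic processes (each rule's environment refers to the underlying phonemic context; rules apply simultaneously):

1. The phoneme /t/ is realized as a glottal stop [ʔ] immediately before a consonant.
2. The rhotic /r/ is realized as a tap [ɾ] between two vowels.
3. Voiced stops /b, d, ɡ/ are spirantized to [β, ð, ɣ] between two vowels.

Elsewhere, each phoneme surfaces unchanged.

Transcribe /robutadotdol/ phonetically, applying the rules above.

[roβutaðoʔdol]

/r/ (word-initial) is in the target of rule 2 but the environment (between two vowels) is not met → [r].
/b/ meets the environment for rule 3 (between two vowels) → [β].
/t/ — between /u/ and /a/; rule 1 does not apply here → [t].
/d/ meets the environment for rule 3 (between two vowels) → [ð].
/t/ (between /o/ and /d/): immediately before a consonant, so rule 1 applies → [ʔ].
/d/ (between /t/ and /o/) fails the environment for rule 3, so it stays [d].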